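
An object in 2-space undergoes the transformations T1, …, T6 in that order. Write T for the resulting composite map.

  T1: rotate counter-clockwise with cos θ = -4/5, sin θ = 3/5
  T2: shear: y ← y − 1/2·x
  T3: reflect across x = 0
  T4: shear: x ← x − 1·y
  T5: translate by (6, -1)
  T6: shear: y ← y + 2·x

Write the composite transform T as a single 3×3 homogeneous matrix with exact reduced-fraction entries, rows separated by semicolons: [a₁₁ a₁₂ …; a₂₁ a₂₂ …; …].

T1 = [-4/5 -3/5 0; 3/5 -4/5 0; 0 0 1]
T2·T1 = [-4/5 -3/5 0; 1 -1/2 0; 0 0 1]
T3·…·T1 = [4/5 3/5 0; 1 -1/2 0; 0 0 1]
T4·…·T1 = [-1/5 11/10 0; 1 -1/2 0; 0 0 1]
T5·…·T1 = [-1/5 11/10 6; 1 -1/2 -1; 0 0 1]
T6·…·T1 = [-1/5 11/10 6; 3/5 17/10 11; 0 0 1]

T = [-1/5 11/10 6; 3/5 17/10 11; 0 0 1]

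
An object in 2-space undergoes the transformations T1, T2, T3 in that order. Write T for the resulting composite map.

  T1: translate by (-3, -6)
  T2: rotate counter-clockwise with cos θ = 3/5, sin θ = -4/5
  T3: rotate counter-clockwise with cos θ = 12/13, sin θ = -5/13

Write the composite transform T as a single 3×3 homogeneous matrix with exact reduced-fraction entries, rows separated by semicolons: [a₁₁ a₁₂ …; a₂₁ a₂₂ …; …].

T1 = [1 0 -3; 0 1 -6; 0 0 1]
T2·T1 = [3/5 4/5 -33/5; -4/5 3/5 -6/5; 0 0 1]
T3·…·T1 = [16/65 63/65 -426/65; -63/65 16/65 93/65; 0 0 1]

T = [16/65 63/65 -426/65; -63/65 16/65 93/65; 0 0 1]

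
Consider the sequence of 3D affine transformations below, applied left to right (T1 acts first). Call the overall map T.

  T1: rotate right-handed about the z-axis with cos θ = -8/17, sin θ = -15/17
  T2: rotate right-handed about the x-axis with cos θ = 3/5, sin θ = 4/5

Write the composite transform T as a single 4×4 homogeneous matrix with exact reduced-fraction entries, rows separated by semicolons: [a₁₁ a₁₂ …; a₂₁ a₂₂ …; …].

T = [-8/17 15/17 0 0; -9/17 -24/85 -4/5 0; -12/17 -32/85 3/5 0; 0 0 0 1]

T1 = [-8/17 15/17 0 0; -15/17 -8/17 0 0; 0 0 1 0; 0 0 0 1]
T2·T1 = [-8/17 15/17 0 0; -9/17 -24/85 -4/5 0; -12/17 -32/85 3/5 0; 0 0 0 1]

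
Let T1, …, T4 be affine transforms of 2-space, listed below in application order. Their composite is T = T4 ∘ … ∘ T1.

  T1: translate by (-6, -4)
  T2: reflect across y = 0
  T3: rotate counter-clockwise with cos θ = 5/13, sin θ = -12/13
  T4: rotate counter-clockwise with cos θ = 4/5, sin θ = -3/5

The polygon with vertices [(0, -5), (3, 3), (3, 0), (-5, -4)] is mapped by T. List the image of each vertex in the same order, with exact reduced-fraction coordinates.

image vertices: (51/5, 18/5), (111/65, 173/65), (60/13, 25/13), (136/13, 113/13)

T1 translate by (-6, -4): (0, -5) → (-6, -9); (3, 3) → (-3, -1); (3, 0) → (-3, -4); (-5, -4) → (-11, -8)
T2 reflect across y = 0: (-6, -9) → (-6, 9); (-3, -1) → (-3, 1); (-3, -4) → (-3, 4); (-11, -8) → (-11, 8)
T3 rotate counter-clockwise with cos θ = 5/13, sin θ = -12/13: (-6, 9) → (6, 9); (-3, 1) → (-3/13, 41/13); (-3, 4) → (33/13, 56/13); (-11, 8) → (41/13, 172/13)
T4 rotate counter-clockwise with cos θ = 4/5, sin θ = -3/5: (6, 9) → (51/5, 18/5); (-3/13, 41/13) → (111/65, 173/65); (33/13, 56/13) → (60/13, 25/13); (41/13, 172/13) → (136/13, 113/13)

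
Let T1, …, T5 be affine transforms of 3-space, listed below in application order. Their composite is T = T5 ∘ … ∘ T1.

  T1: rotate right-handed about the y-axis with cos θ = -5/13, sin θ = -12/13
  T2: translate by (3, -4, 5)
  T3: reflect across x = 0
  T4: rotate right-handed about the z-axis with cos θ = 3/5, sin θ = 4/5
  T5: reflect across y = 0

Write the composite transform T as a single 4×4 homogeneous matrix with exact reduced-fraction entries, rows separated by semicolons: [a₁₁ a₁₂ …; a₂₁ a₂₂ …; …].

T1 = [-5/13 0 -12/13 0; 0 1 0 0; 12/13 0 -5/13 0; 0 0 0 1]
T2·T1 = [-5/13 0 -12/13 3; 0 1 0 -4; 12/13 0 -5/13 5; 0 0 0 1]
T3·…·T1 = [5/13 0 12/13 -3; 0 1 0 -4; 12/13 0 -5/13 5; 0 0 0 1]
T4·…·T1 = [3/13 -4/5 36/65 7/5; 4/13 3/5 48/65 -24/5; 12/13 0 -5/13 5; 0 0 0 1]
T5·…·T1 = [3/13 -4/5 36/65 7/5; -4/13 -3/5 -48/65 24/5; 12/13 0 -5/13 5; 0 0 0 1]

T = [3/13 -4/5 36/65 7/5; -4/13 -3/5 -48/65 24/5; 12/13 0 -5/13 5; 0 0 0 1]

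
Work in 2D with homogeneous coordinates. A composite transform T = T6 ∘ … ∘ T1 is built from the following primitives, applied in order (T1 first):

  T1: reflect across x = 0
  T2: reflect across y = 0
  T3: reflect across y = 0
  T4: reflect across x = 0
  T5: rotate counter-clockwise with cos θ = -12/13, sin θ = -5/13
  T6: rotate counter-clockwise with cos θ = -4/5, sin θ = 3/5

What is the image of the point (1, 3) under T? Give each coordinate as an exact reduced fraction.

T1 reflect across x = 0: (1, 3) → (-1, 3)
T2 reflect across y = 0: (-1, 3) → (-1, -3)
T3 reflect across y = 0: (-1, -3) → (-1, 3)
T4 reflect across x = 0: (-1, 3) → (1, 3)
T5 rotate counter-clockwise with cos θ = -12/13, sin θ = -5/13: (1, 3) → (3/13, -41/13)
T6 rotate counter-clockwise with cos θ = -4/5, sin θ = 3/5: (3/13, -41/13) → (111/65, 173/65)

T(p) = (111/65, 173/65)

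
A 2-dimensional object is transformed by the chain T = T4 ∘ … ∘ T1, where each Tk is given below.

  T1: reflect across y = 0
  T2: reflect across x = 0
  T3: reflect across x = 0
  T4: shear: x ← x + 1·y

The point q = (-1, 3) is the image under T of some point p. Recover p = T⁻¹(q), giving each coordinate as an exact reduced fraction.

T1 = [1 0 0; 0 -1 0; 0 0 1]
T2·T1 = [-1 0 0; 0 -1 0; 0 0 1]
T3·…·T1 = [1 0 0; 0 -1 0; 0 0 1]
T4·…·T1 = [1 -1 0; 0 -1 0; 0 0 1]
det M = -1; M⁻¹ = [1 -1 0; 0 -1 0; 0 0 1]
M⁻¹ · (-1, 3)ᵀ = (-4, -3)ᵀ

p = (-4, -3)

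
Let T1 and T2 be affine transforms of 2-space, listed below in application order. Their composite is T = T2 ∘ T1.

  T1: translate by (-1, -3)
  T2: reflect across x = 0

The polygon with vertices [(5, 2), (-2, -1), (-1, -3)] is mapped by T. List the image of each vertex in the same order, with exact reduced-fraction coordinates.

T1 translate by (-1, -3): (5, 2) → (4, -1); (-2, -1) → (-3, -4); (-1, -3) → (-2, -6)
T2 reflect across x = 0: (4, -1) → (-4, -1); (-3, -4) → (3, -4); (-2, -6) → (2, -6)

image vertices: (-4, -1), (3, -4), (2, -6)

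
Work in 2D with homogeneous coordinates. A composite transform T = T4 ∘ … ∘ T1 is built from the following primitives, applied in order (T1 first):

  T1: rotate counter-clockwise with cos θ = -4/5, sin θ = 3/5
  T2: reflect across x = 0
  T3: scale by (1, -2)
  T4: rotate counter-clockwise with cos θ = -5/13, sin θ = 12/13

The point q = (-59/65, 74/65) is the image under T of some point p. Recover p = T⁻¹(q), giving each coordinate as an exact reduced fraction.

T1 = [-4/5 -3/5 0; 3/5 -4/5 0; 0 0 1]
T2·T1 = [4/5 3/5 0; 3/5 -4/5 0; 0 0 1]
T3·…·T1 = [4/5 3/5 0; -6/5 8/5 0; 0 0 1]
T4·…·T1 = [4/5 -111/65 0; 6/5 -4/65 0; 0 0 1]
det M = 2; M⁻¹ = [-2/65 111/130 0; -3/5 2/5 0; 0 0 1]
M⁻¹ · (-59/65, 74/65)ᵀ = (1, 1)ᵀ

p = (1, 1)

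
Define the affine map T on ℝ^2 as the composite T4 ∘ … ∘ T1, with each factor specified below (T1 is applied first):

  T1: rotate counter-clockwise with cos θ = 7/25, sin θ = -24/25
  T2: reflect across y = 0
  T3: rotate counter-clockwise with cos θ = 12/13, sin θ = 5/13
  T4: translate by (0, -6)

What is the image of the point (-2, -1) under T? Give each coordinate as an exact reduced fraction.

T(p) = (-251/325, -2632/325)

T1 rotate counter-clockwise with cos θ = 7/25, sin θ = -24/25: (-2, -1) → (-38/25, 41/25)
T2 reflect across y = 0: (-38/25, 41/25) → (-38/25, -41/25)
T3 rotate counter-clockwise with cos θ = 12/13, sin θ = 5/13: (-38/25, -41/25) → (-251/325, -682/325)
T4 translate by (0, -6): (-251/325, -682/325) → (-251/325, -2632/325)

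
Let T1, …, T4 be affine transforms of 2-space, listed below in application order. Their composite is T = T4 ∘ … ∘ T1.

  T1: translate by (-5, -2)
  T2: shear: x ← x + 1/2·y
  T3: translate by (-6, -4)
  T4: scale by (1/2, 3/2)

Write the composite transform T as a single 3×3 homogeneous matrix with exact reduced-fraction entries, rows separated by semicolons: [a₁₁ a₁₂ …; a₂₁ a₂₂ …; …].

T1 = [1 0 -5; 0 1 -2; 0 0 1]
T2·T1 = [1 1/2 -6; 0 1 -2; 0 0 1]
T3·…·T1 = [1 1/2 -12; 0 1 -6; 0 0 1]
T4·…·T1 = [1/2 1/4 -6; 0 3/2 -9; 0 0 1]

T = [1/2 1/4 -6; 0 3/2 -9; 0 0 1]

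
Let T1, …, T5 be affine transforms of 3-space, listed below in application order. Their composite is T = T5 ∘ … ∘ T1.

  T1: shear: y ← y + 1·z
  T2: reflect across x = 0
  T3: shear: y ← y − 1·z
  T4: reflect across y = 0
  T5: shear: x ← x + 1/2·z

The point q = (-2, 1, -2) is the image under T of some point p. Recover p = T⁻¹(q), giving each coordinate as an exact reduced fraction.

T1 = [1 0 0 0; 0 1 1 0; 0 0 1 0; 0 0 0 1]
T2·T1 = [-1 0 0 0; 0 1 1 0; 0 0 1 0; 0 0 0 1]
T3·…·T1 = [-1 0 0 0; 0 1 0 0; 0 0 1 0; 0 0 0 1]
T4·…·T1 = [-1 0 0 0; 0 -1 0 0; 0 0 1 0; 0 0 0 1]
T5·…·T1 = [-1 0 1/2 0; 0 -1 0 0; 0 0 1 0; 0 0 0 1]
det M = 1; M⁻¹ = [-1 0 1/2 0; 0 -1 0 0; 0 0 1 0; 0 0 0 1]
M⁻¹ · (-2, 1, -2)ᵀ = (1, -1, -2)ᵀ

p = (1, -1, -2)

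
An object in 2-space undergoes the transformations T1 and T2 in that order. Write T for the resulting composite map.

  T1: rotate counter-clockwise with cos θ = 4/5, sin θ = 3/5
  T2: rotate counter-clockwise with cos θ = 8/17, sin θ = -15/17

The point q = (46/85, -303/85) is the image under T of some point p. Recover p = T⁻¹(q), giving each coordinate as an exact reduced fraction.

T1 = [4/5 -3/5 0; 3/5 4/5 0; 0 0 1]
T2·T1 = [77/85 36/85 0; -36/85 77/85 0; 0 0 1]
det M = 1; M⁻¹ = [77/85 -36/85 0; 36/85 77/85 0; 0 0 1]
M⁻¹ · (46/85, -303/85)ᵀ = (2, -3)ᵀ

p = (2, -3)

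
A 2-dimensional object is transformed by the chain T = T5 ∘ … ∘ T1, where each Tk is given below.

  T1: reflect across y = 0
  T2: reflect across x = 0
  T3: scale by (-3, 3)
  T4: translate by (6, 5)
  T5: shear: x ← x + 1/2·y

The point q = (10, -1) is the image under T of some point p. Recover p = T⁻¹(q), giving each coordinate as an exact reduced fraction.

p = (3/2, 2)

T1 = [1 0 0; 0 -1 0; 0 0 1]
T2·T1 = [-1 0 0; 0 -1 0; 0 0 1]
T3·…·T1 = [3 0 0; 0 -3 0; 0 0 1]
T4·…·T1 = [3 0 6; 0 -3 5; 0 0 1]
T5·…·T1 = [3 -3/2 17/2; 0 -3 5; 0 0 1]
det M = -9; M⁻¹ = [1/3 -1/6 -2; 0 -1/3 5/3; 0 0 1]
M⁻¹ · (10, -1)ᵀ = (3/2, 2)ᵀ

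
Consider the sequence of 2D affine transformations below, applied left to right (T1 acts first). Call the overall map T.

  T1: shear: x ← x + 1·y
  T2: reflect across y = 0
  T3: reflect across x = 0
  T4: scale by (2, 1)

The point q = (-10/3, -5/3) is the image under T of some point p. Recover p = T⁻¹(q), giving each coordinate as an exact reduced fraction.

T1 = [1 1 0; 0 1 0; 0 0 1]
T2·T1 = [1 1 0; 0 -1 0; 0 0 1]
T3·…·T1 = [-1 -1 0; 0 -1 0; 0 0 1]
T4·…·T1 = [-2 -2 0; 0 -1 0; 0 0 1]
det M = 2; M⁻¹ = [-1/2 1 0; 0 -1 0; 0 0 1]
M⁻¹ · (-10/3, -5/3)ᵀ = (0, 5/3)ᵀ

p = (0, 5/3)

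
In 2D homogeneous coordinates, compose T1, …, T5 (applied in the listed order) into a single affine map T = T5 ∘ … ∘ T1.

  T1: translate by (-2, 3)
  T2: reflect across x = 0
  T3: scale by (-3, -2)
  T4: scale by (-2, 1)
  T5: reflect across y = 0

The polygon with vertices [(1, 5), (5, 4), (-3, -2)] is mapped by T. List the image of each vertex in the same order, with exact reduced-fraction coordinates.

T1 translate by (-2, 3): (1, 5) → (-1, 8); (5, 4) → (3, 7); (-3, -2) → (-5, 1)
T2 reflect across x = 0: (-1, 8) → (1, 8); (3, 7) → (-3, 7); (-5, 1) → (5, 1)
T3 scale by (-3, -2): (1, 8) → (-3, -16); (-3, 7) → (9, -14); (5, 1) → (-15, -2)
T4 scale by (-2, 1): (-3, -16) → (6, -16); (9, -14) → (-18, -14); (-15, -2) → (30, -2)
T5 reflect across y = 0: (6, -16) → (6, 16); (-18, -14) → (-18, 14); (30, -2) → (30, 2)

image vertices: (6, 16), (-18, 14), (30, 2)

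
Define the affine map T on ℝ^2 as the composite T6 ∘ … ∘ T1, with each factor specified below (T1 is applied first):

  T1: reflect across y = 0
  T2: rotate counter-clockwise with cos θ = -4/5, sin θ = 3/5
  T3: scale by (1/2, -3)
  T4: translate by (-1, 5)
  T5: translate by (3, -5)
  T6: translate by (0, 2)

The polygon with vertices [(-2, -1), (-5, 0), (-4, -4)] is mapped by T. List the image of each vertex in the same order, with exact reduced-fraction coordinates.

image vertices: (5/2, 8), (4, 11), (12/5, 94/5)

T1 reflect across y = 0: (-2, -1) → (-2, 1); (-5, 0) → (-5, 0); (-4, -4) → (-4, 4)
T2 rotate counter-clockwise with cos θ = -4/5, sin θ = 3/5: (-2, 1) → (1, -2); (-5, 0) → (4, -3); (-4, 4) → (4/5, -28/5)
T3 scale by (1/2, -3): (1, -2) → (1/2, 6); (4, -3) → (2, 9); (4/5, -28/5) → (2/5, 84/5)
T4 translate by (-1, 5): (1/2, 6) → (-1/2, 11); (2, 9) → (1, 14); (2/5, 84/5) → (-3/5, 109/5)
T5 translate by (3, -5): (-1/2, 11) → (5/2, 6); (1, 14) → (4, 9); (-3/5, 109/5) → (12/5, 84/5)
T6 translate by (0, 2): (5/2, 6) → (5/2, 8); (4, 9) → (4, 11); (12/5, 84/5) → (12/5, 94/5)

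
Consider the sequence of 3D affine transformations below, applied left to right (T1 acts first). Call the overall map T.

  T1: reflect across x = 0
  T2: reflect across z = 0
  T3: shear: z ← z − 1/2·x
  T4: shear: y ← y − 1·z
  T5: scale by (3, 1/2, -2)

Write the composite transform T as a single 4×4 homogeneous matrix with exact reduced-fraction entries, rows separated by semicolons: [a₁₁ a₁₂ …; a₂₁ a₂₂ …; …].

T1 = [-1 0 0 0; 0 1 0 0; 0 0 1 0; 0 0 0 1]
T2·T1 = [-1 0 0 0; 0 1 0 0; 0 0 -1 0; 0 0 0 1]
T3·…·T1 = [-1 0 0 0; 0 1 0 0; 1/2 0 -1 0; 0 0 0 1]
T4·…·T1 = [-1 0 0 0; -1/2 1 1 0; 1/2 0 -1 0; 0 0 0 1]
T5·…·T1 = [-3 0 0 0; -1/4 1/2 1/2 0; -1 0 2 0; 0 0 0 1]

T = [-3 0 0 0; -1/4 1/2 1/2 0; -1 0 2 0; 0 0 0 1]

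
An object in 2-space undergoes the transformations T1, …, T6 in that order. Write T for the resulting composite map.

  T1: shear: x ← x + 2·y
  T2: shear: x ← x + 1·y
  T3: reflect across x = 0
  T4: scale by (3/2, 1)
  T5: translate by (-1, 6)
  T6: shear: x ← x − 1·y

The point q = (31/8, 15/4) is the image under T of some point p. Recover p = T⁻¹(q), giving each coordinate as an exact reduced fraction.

p = (1, -9/4)

T1 = [1 2 0; 0 1 0; 0 0 1]
T2·T1 = [1 3 0; 0 1 0; 0 0 1]
T3·…·T1 = [-1 -3 0; 0 1 0; 0 0 1]
T4·…·T1 = [-3/2 -9/2 0; 0 1 0; 0 0 1]
T5·…·T1 = [-3/2 -9/2 -1; 0 1 6; 0 0 1]
T6·…·T1 = [-3/2 -11/2 -7; 0 1 6; 0 0 1]
det M = -3/2; M⁻¹ = [-2/3 -11/3 52/3; 0 1 -6; 0 0 1]
M⁻¹ · (31/8, 15/4)ᵀ = (1, -9/4)ᵀ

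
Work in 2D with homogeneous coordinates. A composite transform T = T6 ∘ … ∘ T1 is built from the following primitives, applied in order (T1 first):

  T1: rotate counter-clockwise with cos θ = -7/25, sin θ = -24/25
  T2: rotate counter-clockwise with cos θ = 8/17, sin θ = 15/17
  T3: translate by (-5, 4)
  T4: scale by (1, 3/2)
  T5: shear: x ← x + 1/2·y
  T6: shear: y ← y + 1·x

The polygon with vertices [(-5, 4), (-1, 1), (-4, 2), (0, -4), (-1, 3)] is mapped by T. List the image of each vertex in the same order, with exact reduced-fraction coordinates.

image vertices: (135/68, 29781/1700), (-65/68, 12181/1700), (-5/17, 5119/425), (-118/17, -2224/425), (103/68, 20029/1700)

T1 rotate counter-clockwise with cos θ = -7/25, sin θ = -24/25: (-5, 4) → (131/25, 92/25); (-1, 1) → (31/25, 17/25); (-4, 2) → (76/25, 82/25); (0, -4) → (-96/25, 28/25); (-1, 3) → (79/25, 3/25)
T2 rotate counter-clockwise with cos θ = 8/17, sin θ = 15/17: (131/25, 92/25) → (-332/425, 2701/425); (31/25, 17/25) → (-7/425, 601/425); (76/25, 82/25) → (-622/425, 1796/425); (-96/25, 28/25) → (-1188/425, -1216/425); (79/25, 3/25) → (587/425, 1209/425)
T3 translate by (-5, 4): (-332/425, 2701/425) → (-2457/425, 4401/425); (-7/425, 601/425) → (-2132/425, 2301/425); (-622/425, 1796/425) → (-2747/425, 3496/425); (-1188/425, -1216/425) → (-3313/425, 484/425); (587/425, 1209/425) → (-1538/425, 2909/425)
T4 scale by (1, 3/2): (-2457/425, 4401/425) → (-2457/425, 13203/850); (-2132/425, 2301/425) → (-2132/425, 6903/850); (-2747/425, 3496/425) → (-2747/425, 5244/425); (-3313/425, 484/425) → (-3313/425, 726/425); (-1538/425, 2909/425) → (-1538/425, 8727/850)
T5 shear: x ← x + 1/2·y: (-2457/425, 13203/850) → (135/68, 13203/850); (-2132/425, 6903/850) → (-65/68, 6903/850); (-2747/425, 5244/425) → (-5/17, 5244/425); (-3313/425, 726/425) → (-118/17, 726/425); (-1538/425, 8727/850) → (103/68, 8727/850)
T6 shear: y ← y + 1·x: (135/68, 13203/850) → (135/68, 29781/1700); (-65/68, 6903/850) → (-65/68, 12181/1700); (-5/17, 5244/425) → (-5/17, 5119/425); (-118/17, 726/425) → (-118/17, -2224/425); (103/68, 8727/850) → (103/68, 20029/1700)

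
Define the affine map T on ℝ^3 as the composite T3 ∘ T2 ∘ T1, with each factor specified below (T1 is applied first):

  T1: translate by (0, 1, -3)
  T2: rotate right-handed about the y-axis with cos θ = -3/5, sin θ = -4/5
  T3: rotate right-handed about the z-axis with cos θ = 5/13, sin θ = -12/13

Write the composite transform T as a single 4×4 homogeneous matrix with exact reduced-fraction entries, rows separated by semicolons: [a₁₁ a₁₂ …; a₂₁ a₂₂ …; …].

T = [-3/13 12/13 -4/13 24/13; 36/65 5/13 48/65 -119/65; 4/5 0 -3/5 9/5; 0 0 0 1]

T1 = [1 0 0 0; 0 1 0 1; 0 0 1 -3; 0 0 0 1]
T2·T1 = [-3/5 0 -4/5 12/5; 0 1 0 1; 4/5 0 -3/5 9/5; 0 0 0 1]
T3·…·T1 = [-3/13 12/13 -4/13 24/13; 36/65 5/13 48/65 -119/65; 4/5 0 -3/5 9/5; 0 0 0 1]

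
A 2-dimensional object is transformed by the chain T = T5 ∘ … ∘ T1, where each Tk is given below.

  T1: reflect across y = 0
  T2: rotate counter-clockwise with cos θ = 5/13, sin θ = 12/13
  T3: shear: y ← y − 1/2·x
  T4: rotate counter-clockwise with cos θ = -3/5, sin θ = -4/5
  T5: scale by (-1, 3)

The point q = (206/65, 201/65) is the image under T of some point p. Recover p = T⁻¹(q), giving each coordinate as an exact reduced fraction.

T1 = [1 0 0; 0 -1 0; 0 0 1]
T2·T1 = [5/13 12/13 0; 12/13 -5/13 0; 0 0 1]
T3·…·T1 = [5/13 12/13 0; 19/26 -11/13 0; 0 0 1]
T4·…·T1 = [23/65 -16/13 0; -97/130 -3/13 0; 0 0 1]
T5·…·T1 = [-23/65 16/13 0; -291/130 -9/13 0; 0 0 1]
det M = 3; M⁻¹ = [-3/13 -16/39 0; 97/130 -23/195 0; 0 0 1]
M⁻¹ · (206/65, 201/65)ᵀ = (-2, 2)ᵀ

p = (-2, 2)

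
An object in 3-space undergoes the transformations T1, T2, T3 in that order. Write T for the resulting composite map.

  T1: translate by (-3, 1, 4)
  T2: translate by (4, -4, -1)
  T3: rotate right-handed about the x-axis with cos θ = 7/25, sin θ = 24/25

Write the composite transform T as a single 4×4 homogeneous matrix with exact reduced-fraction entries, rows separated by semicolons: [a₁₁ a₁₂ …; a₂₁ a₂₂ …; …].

T1 = [1 0 0 -3; 0 1 0 1; 0 0 1 4; 0 0 0 1]
T2·T1 = [1 0 0 1; 0 1 0 -3; 0 0 1 3; 0 0 0 1]
T3·…·T1 = [1 0 0 1; 0 7/25 -24/25 -93/25; 0 24/25 7/25 -51/25; 0 0 0 1]

T = [1 0 0 1; 0 7/25 -24/25 -93/25; 0 24/25 7/25 -51/25; 0 0 0 1]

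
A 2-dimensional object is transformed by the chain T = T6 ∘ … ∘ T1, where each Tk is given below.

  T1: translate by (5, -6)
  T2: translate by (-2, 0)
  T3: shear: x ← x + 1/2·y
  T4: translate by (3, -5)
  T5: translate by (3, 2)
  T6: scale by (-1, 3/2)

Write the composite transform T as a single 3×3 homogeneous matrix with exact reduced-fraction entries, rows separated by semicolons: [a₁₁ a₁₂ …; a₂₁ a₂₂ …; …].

T = [-1 -1/2 -6; 0 3/2 -27/2; 0 0 1]

T1 = [1 0 5; 0 1 -6; 0 0 1]
T2·T1 = [1 0 3; 0 1 -6; 0 0 1]
T3·…·T1 = [1 1/2 0; 0 1 -6; 0 0 1]
T4·…·T1 = [1 1/2 3; 0 1 -11; 0 0 1]
T5·…·T1 = [1 1/2 6; 0 1 -9; 0 0 1]
T6·…·T1 = [-1 -1/2 -6; 0 3/2 -27/2; 0 0 1]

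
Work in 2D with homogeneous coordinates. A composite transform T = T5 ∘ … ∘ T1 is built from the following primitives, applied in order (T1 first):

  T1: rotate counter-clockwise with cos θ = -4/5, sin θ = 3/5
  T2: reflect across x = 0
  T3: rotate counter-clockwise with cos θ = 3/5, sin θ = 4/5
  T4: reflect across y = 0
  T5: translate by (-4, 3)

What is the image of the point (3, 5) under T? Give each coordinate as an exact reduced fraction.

T1 rotate counter-clockwise with cos θ = -4/5, sin θ = 3/5: (3, 5) → (-27/5, -11/5)
T2 reflect across x = 0: (-27/5, -11/5) → (27/5, -11/5)
T3 rotate counter-clockwise with cos θ = 3/5, sin θ = 4/5: (27/5, -11/5) → (5, 3)
T4 reflect across y = 0: (5, 3) → (5, -3)
T5 translate by (-4, 3): (5, -3) → (1, 0)

T(p) = (1, 0)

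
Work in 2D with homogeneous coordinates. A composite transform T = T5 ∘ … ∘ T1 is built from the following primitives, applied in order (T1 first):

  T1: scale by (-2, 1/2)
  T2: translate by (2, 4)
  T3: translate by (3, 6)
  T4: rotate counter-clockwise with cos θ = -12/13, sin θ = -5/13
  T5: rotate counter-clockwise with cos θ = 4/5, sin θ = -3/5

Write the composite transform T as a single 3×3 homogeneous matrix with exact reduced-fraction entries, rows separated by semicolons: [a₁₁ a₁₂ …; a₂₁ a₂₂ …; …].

T = [126/65 -8/65 -95/13; -32/65 -63/130 -110/13; 0 0 1]

T1 = [-2 0 0; 0 1/2 0; 0 0 1]
T2·T1 = [-2 0 2; 0 1/2 4; 0 0 1]
T3·…·T1 = [-2 0 5; 0 1/2 10; 0 0 1]
T4·…·T1 = [24/13 5/26 -10/13; 10/13 -6/13 -145/13; 0 0 1]
T5·…·T1 = [126/65 -8/65 -95/13; -32/65 -63/130 -110/13; 0 0 1]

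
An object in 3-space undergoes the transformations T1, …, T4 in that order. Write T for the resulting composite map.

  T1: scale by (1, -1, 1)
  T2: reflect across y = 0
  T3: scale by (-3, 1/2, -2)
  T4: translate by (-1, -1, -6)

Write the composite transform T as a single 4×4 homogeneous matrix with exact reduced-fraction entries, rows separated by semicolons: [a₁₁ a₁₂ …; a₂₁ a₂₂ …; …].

T1 = [1 0 0 0; 0 -1 0 0; 0 0 1 0; 0 0 0 1]
T2·T1 = [1 0 0 0; 0 1 0 0; 0 0 1 0; 0 0 0 1]
T3·…·T1 = [-3 0 0 0; 0 1/2 0 0; 0 0 -2 0; 0 0 0 1]
T4·…·T1 = [-3 0 0 -1; 0 1/2 0 -1; 0 0 -2 -6; 0 0 0 1]

T = [-3 0 0 -1; 0 1/2 0 -1; 0 0 -2 -6; 0 0 0 1]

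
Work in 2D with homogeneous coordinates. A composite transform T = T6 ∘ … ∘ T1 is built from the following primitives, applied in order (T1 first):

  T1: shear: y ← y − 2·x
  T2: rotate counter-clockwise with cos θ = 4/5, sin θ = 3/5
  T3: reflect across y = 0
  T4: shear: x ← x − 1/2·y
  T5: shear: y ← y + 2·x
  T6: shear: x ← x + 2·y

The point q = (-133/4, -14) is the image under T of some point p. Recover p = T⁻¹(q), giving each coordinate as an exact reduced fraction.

T1 = [1 0 0; -2 1 0; 0 0 1]
T2·T1 = [2 -3/5 0; -1 4/5 0; 0 0 1]
T3·…·T1 = [2 -3/5 0; 1 -4/5 0; 0 0 1]
T4·…·T1 = [3/2 -1/5 0; 1 -4/5 0; 0 0 1]
T5·…·T1 = [3/2 -1/5 0; 4 -6/5 0; 0 0 1]
T6·…·T1 = [19/2 -13/5 0; 4 -6/5 0; 0 0 1]
det M = -1; M⁻¹ = [6/5 -13/5 0; 4 -19/2 0; 0 0 1]
M⁻¹ · (-133/4, -14)ᵀ = (-7/2, 0)ᵀ

p = (-7/2, 0)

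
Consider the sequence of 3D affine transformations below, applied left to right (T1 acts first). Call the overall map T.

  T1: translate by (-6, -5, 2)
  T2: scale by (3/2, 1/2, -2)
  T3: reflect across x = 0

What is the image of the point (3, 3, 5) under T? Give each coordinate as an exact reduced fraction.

T(p) = (9/2, -1, -14)

T1 translate by (-6, -5, 2): (3, 3, 5) → (-3, -2, 7)
T2 scale by (3/2, 1/2, -2): (-3, -2, 7) → (-9/2, -1, -14)
T3 reflect across x = 0: (-9/2, -1, -14) → (9/2, -1, -14)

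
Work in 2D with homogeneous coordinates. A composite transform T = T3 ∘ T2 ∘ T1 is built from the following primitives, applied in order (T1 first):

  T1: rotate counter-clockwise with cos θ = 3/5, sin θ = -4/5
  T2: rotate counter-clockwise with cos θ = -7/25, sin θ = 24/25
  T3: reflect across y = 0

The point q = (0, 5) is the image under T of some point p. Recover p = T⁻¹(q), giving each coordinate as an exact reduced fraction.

T1 = [3/5 4/5 0; -4/5 3/5 0; 0 0 1]
T2·T1 = [3/5 -4/5 0; 4/5 3/5 0; 0 0 1]
T3·…·T1 = [3/5 -4/5 0; -4/5 -3/5 0; 0 0 1]
det M = -1; M⁻¹ = [3/5 -4/5 0; -4/5 -3/5 0; 0 0 1]
M⁻¹ · (0, 5)ᵀ = (-4, -3)ᵀ

p = (-4, -3)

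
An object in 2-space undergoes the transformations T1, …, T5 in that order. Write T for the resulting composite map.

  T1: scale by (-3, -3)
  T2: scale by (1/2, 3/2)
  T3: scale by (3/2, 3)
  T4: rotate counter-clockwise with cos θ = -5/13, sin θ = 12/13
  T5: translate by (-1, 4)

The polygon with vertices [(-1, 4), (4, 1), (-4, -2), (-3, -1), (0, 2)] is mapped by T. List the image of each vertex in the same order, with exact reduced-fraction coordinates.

image vertices: (2495/52, 349/13), (194/13, 23/26), (-382/13, 25/13), (-835/52, 131/26), (311/13, 187/13)

T1 scale by (-3, -3): (-1, 4) → (3, -12); (4, 1) → (-12, -3); (-4, -2) → (12, 6); (-3, -1) → (9, 3); (0, 2) → (0, -6)
T2 scale by (1/2, 3/2): (3, -12) → (3/2, -18); (-12, -3) → (-6, -9/2); (12, 6) → (6, 9); (9, 3) → (9/2, 9/2); (0, -6) → (0, -9)
T3 scale by (3/2, 3): (3/2, -18) → (9/4, -54); (-6, -9/2) → (-9, -27/2); (6, 9) → (9, 27); (9/2, 9/2) → (27/4, 27/2); (0, -9) → (0, -27)
T4 rotate counter-clockwise with cos θ = -5/13, sin θ = 12/13: (9/4, -54) → (2547/52, 297/13); (-9, -27/2) → (207/13, -81/26); (9, 27) → (-369/13, -27/13); (27/4, 27/2) → (-783/52, 27/26); (0, -27) → (324/13, 135/13)
T5 translate by (-1, 4): (2547/52, 297/13) → (2495/52, 349/13); (207/13, -81/26) → (194/13, 23/26); (-369/13, -27/13) → (-382/13, 25/13); (-783/52, 27/26) → (-835/52, 131/26); (324/13, 135/13) → (311/13, 187/13)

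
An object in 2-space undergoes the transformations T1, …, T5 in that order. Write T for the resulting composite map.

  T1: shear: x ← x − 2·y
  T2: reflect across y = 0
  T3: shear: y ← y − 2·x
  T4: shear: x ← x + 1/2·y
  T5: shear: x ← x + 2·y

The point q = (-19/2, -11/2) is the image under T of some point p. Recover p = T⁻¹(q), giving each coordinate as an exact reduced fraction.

p = (-7/4, -3)

T1 = [1 -2 0; 0 1 0; 0 0 1]
T2·T1 = [1 -2 0; 0 -1 0; 0 0 1]
T3·…·T1 = [1 -2 0; -2 3 0; 0 0 1]
T4·…·T1 = [0 -1/2 0; -2 3 0; 0 0 1]
T5·…·T1 = [-4 11/2 0; -2 3 0; 0 0 1]
det M = -1; M⁻¹ = [-3 11/2 0; -2 4 0; 0 0 1]
M⁻¹ · (-19/2, -11/2)ᵀ = (-7/4, -3)ᵀ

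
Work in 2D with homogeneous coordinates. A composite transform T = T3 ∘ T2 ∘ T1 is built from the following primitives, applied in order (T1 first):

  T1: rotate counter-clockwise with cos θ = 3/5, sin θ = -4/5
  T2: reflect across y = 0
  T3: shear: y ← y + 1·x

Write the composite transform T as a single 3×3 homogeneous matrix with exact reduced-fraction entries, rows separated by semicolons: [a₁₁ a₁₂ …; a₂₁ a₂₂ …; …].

T1 = [3/5 4/5 0; -4/5 3/5 0; 0 0 1]
T2·T1 = [3/5 4/5 0; 4/5 -3/5 0; 0 0 1]
T3·…·T1 = [3/5 4/5 0; 7/5 1/5 0; 0 0 1]

T = [3/5 4/5 0; 7/5 1/5 0; 0 0 1]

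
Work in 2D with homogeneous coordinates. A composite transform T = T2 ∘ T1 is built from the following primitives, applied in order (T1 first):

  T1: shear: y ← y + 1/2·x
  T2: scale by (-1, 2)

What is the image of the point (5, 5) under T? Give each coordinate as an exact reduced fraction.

T(p) = (-5, 15)

T1 shear: y ← y + 1/2·x: (5, 5) → (5, 15/2)
T2 scale by (-1, 2): (5, 15/2) → (-5, 15)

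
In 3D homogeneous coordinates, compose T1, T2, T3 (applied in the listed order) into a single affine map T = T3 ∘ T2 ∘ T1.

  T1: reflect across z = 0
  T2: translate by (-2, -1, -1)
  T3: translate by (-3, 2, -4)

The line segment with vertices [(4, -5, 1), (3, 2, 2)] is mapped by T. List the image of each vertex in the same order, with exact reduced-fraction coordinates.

image vertices: (-1, -4, -6), (-2, 3, -7)

T1 reflect across z = 0: (4, -5, 1) → (4, -5, -1); (3, 2, 2) → (3, 2, -2)
T2 translate by (-2, -1, -1): (4, -5, -1) → (2, -6, -2); (3, 2, -2) → (1, 1, -3)
T3 translate by (-3, 2, -4): (2, -6, -2) → (-1, -4, -6); (1, 1, -3) → (-2, 3, -7)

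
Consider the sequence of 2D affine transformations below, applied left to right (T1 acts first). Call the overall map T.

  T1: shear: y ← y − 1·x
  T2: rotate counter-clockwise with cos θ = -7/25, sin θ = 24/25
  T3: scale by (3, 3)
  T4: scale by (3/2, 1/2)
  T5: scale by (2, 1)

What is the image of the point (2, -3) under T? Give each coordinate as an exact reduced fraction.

T(p) = (954/25, 249/50)

T1 shear: y ← y − 1·x: (2, -3) → (2, -5)
T2 rotate counter-clockwise with cos θ = -7/25, sin θ = 24/25: (2, -5) → (106/25, 83/25)
T3 scale by (3, 3): (106/25, 83/25) → (318/25, 249/25)
T4 scale by (3/2, 1/2): (318/25, 249/25) → (477/25, 249/50)
T5 scale by (2, 1): (477/25, 249/50) → (954/25, 249/50)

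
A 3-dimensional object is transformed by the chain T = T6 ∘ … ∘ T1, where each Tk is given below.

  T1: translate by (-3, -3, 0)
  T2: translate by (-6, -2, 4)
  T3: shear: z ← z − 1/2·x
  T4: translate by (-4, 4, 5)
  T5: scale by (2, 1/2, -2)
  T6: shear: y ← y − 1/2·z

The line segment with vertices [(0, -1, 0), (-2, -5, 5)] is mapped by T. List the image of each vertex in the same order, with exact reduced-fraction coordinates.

T1 translate by (-3, -3, 0): (0, -1, 0) → (-3, -4, 0); (-2, -5, 5) → (-5, -8, 5)
T2 translate by (-6, -2, 4): (-3, -4, 0) → (-9, -6, 4); (-5, -8, 5) → (-11, -10, 9)
T3 shear: z ← z − 1/2·x: (-9, -6, 4) → (-9, -6, 17/2); (-11, -10, 9) → (-11, -10, 29/2)
T4 translate by (-4, 4, 5): (-9, -6, 17/2) → (-13, -2, 27/2); (-11, -10, 29/2) → (-15, -6, 39/2)
T5 scale by (2, 1/2, -2): (-13, -2, 27/2) → (-26, -1, -27); (-15, -6, 39/2) → (-30, -3, -39)
T6 shear: y ← y − 1/2·z: (-26, -1, -27) → (-26, 25/2, -27); (-30, -3, -39) → (-30, 33/2, -39)

image vertices: (-26, 25/2, -27), (-30, 33/2, -39)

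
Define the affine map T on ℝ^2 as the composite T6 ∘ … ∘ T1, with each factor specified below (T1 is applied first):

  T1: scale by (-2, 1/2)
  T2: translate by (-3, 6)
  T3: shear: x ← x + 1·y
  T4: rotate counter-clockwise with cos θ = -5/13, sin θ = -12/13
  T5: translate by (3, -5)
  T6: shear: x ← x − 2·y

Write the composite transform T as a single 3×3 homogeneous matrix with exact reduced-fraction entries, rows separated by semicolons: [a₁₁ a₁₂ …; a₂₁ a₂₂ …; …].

T = [-38/13 41/26 358/13; 24/13 -17/26 -131/13; 0 0 1]

T1 = [-2 0 0; 0 1/2 0; 0 0 1]
T2·T1 = [-2 0 -3; 0 1/2 6; 0 0 1]
T3·…·T1 = [-2 1/2 3; 0 1/2 6; 0 0 1]
T4·…·T1 = [10/13 7/26 57/13; 24/13 -17/26 -66/13; 0 0 1]
T5·…·T1 = [10/13 7/26 96/13; 24/13 -17/26 -131/13; 0 0 1]
T6·…·T1 = [-38/13 41/26 358/13; 24/13 -17/26 -131/13; 0 0 1]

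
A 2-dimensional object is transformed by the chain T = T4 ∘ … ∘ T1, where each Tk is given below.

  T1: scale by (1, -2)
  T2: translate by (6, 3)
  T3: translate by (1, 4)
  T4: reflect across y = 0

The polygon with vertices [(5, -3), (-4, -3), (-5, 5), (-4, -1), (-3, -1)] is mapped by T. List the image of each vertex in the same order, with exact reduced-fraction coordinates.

image vertices: (12, -13), (3, -13), (2, 3), (3, -9), (4, -9)

T1 scale by (1, -2): (5, -3) → (5, 6); (-4, -3) → (-4, 6); (-5, 5) → (-5, -10); (-4, -1) → (-4, 2); (-3, -1) → (-3, 2)
T2 translate by (6, 3): (5, 6) → (11, 9); (-4, 6) → (2, 9); (-5, -10) → (1, -7); (-4, 2) → (2, 5); (-3, 2) → (3, 5)
T3 translate by (1, 4): (11, 9) → (12, 13); (2, 9) → (3, 13); (1, -7) → (2, -3); (2, 5) → (3, 9); (3, 5) → (4, 9)
T4 reflect across y = 0: (12, 13) → (12, -13); (3, 13) → (3, -13); (2, -3) → (2, 3); (3, 9) → (3, -9); (4, 9) → (4, -9)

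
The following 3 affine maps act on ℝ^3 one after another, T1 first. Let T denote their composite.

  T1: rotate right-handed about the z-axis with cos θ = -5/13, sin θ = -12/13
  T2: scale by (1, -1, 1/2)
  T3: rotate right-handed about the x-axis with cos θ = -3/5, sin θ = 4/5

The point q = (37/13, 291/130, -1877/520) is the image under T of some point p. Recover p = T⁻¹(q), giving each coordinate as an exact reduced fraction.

T1 = [-5/13 12/13 0 0; -12/13 -5/13 0 0; 0 0 1 0; 0 0 0 1]
T2·T1 = [-5/13 12/13 0 0; 12/13 5/13 0 0; 0 0 1/2 0; 0 0 0 1]
T3·…·T1 = [-5/13 12/13 0 0; -36/65 -3/13 -2/5 0; 48/65 4/13 -3/10 0; 0 0 0 1]
det M = -1/2; M⁻¹ = [-5/13 -36/65 48/65 0; 12/13 -3/13 4/13 0; 0 -8/5 -6/5 0; 0 0 0 1]
M⁻¹ · (37/13, 291/130, -1877/520)ᵀ = (-5, 1, 3/4)ᵀ

p = (-5, 1, 3/4)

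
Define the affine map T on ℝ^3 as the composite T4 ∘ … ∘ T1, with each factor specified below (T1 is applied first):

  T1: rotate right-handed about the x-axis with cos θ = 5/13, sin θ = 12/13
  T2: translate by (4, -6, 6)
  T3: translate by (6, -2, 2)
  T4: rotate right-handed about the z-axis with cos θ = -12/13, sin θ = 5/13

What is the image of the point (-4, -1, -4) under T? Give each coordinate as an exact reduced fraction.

T1 rotate right-handed about the x-axis with cos θ = 5/13, sin θ = 12/13: (-4, -1, -4) → (-4, 43/13, -32/13)
T2 translate by (4, -6, 6): (-4, 43/13, -32/13) → (0, -35/13, 46/13)
T3 translate by (6, -2, 2): (0, -35/13, 46/13) → (6, -61/13, 72/13)
T4 rotate right-handed about the z-axis with cos θ = -12/13, sin θ = 5/13: (6, -61/13, 72/13) → (-631/169, 1122/169, 72/13)

T(p) = (-631/169, 1122/169, 72/13)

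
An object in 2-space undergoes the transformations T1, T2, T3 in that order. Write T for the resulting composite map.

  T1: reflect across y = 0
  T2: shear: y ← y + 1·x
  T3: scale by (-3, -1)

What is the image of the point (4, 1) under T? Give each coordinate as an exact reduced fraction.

T(p) = (-12, -3)

T1 reflect across y = 0: (4, 1) → (4, -1)
T2 shear: y ← y + 1·x: (4, -1) → (4, 3)
T3 scale by (-3, -1): (4, 3) → (-12, -3)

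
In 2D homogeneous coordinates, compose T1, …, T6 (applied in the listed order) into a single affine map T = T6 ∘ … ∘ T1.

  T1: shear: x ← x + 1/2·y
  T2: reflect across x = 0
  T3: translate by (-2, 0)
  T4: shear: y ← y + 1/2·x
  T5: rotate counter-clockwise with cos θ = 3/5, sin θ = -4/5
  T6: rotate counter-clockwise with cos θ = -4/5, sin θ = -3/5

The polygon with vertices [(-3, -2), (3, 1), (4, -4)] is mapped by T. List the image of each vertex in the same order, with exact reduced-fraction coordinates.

image vertices: (-41/25, 38/25), (577/100, 7/50), (138/25, 116/25)

T1 shear: x ← x + 1/2·y: (-3, -2) → (-4, -2); (3, 1) → (7/2, 1); (4, -4) → (2, -4)
T2 reflect across x = 0: (-4, -2) → (4, -2); (7/2, 1) → (-7/2, 1); (2, -4) → (-2, -4)
T3 translate by (-2, 0): (4, -2) → (2, -2); (-7/2, 1) → (-11/2, 1); (-2, -4) → (-4, -4)
T4 shear: y ← y + 1/2·x: (2, -2) → (2, -1); (-11/2, 1) → (-11/2, -7/4); (-4, -4) → (-4, -6)
T5 rotate counter-clockwise with cos θ = 3/5, sin θ = -4/5: (2, -1) → (2/5, -11/5); (-11/2, -7/4) → (-47/10, 67/20); (-4, -6) → (-36/5, -2/5)
T6 rotate counter-clockwise with cos θ = -4/5, sin θ = -3/5: (2/5, -11/5) → (-41/25, 38/25); (-47/10, 67/20) → (577/100, 7/50); (-36/5, -2/5) → (138/25, 116/25)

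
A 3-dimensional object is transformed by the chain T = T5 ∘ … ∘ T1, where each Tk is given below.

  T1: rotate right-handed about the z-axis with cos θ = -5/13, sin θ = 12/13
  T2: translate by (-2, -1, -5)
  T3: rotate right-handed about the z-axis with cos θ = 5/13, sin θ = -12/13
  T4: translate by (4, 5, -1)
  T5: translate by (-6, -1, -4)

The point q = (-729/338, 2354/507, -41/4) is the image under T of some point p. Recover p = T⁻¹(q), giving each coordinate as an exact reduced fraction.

p = (1/2, -5/3, -1/4)

T1 = [-5/13 -12/13 0 0; 12/13 -5/13 0 0; 0 0 1 0; 0 0 0 1]
T2·T1 = [-5/13 -12/13 0 -2; 12/13 -5/13 0 -1; 0 0 1 -5; 0 0 0 1]
T3·…·T1 = [119/169 -120/169 0 -22/13; 120/169 119/169 0 19/13; 0 0 1 -5; 0 0 0 1]
T4·…·T1 = [119/169 -120/169 0 30/13; 120/169 119/169 0 84/13; 0 0 1 -6; 0 0 0 1]
T5·…·T1 = [119/169 -120/169 0 -48/13; 120/169 119/169 0 71/13; 0 0 1 -10; 0 0 0 1]
det M = 1; M⁻¹ = [119/169 120/169 0 -216/169; -120/169 119/169 0 -1093/169; 0 0 1 10; 0 0 0 1]
M⁻¹ · (-729/338, 2354/507, -41/4)ᵀ = (1/2, -5/3, -1/4)ᵀ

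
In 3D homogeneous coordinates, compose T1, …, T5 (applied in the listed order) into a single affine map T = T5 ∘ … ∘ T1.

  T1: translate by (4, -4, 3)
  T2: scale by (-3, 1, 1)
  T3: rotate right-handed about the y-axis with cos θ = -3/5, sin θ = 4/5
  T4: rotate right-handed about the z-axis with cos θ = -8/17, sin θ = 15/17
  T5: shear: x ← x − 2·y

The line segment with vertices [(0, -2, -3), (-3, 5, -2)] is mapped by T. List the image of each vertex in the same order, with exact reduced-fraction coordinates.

T1 translate by (4, -4, 3): (0, -2, -3) → (4, -6, 0); (-3, 5, -2) → (1, 1, 1)
T2 scale by (-3, 1, 1): (4, -6, 0) → (-12, -6, 0); (1, 1, 1) → (-3, 1, 1)
T3 rotate right-handed about the y-axis with cos θ = -3/5, sin θ = 4/5: (-12, -6, 0) → (36/5, -6, 48/5); (-3, 1, 1) → (13/5, 1, 9/5)
T4 rotate right-handed about the z-axis with cos θ = -8/17, sin θ = 15/17: (36/5, -6, 48/5) → (162/85, 156/17, 48/5); (13/5, 1, 9/5) → (-179/85, 31/17, 9/5)
T5 shear: x ← x − 2·y: (162/85, 156/17, 48/5) → (-1398/85, 156/17, 48/5); (-179/85, 31/17, 9/5) → (-489/85, 31/17, 9/5)

image vertices: (-1398/85, 156/17, 48/5), (-489/85, 31/17, 9/5)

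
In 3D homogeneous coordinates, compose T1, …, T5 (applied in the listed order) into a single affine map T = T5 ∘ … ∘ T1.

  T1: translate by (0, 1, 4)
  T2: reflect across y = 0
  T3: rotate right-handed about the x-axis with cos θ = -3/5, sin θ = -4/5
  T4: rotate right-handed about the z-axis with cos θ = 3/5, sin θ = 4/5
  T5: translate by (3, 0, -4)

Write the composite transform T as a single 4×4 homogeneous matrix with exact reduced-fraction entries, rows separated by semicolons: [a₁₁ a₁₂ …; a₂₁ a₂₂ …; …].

T1 = [1 0 0 0; 0 1 0 1; 0 0 1 4; 0 0 0 1]
T2·T1 = [1 0 0 0; 0 -1 0 -1; 0 0 1 4; 0 0 0 1]
T3·…·T1 = [1 0 0 0; 0 3/5 4/5 19/5; 0 4/5 -3/5 -8/5; 0 0 0 1]
T4·…·T1 = [3/5 -12/25 -16/25 -76/25; 4/5 9/25 12/25 57/25; 0 4/5 -3/5 -8/5; 0 0 0 1]
T5·…·T1 = [3/5 -12/25 -16/25 -1/25; 4/5 9/25 12/25 57/25; 0 4/5 -3/5 -28/5; 0 0 0 1]

T = [3/5 -12/25 -16/25 -1/25; 4/5 9/25 12/25 57/25; 0 4/5 -3/5 -28/5; 0 0 0 1]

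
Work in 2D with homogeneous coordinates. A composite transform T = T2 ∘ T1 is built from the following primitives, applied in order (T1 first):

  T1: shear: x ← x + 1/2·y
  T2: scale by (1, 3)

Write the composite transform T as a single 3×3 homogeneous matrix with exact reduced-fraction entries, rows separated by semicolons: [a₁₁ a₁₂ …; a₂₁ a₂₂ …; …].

T = [1 1/2 0; 0 3 0; 0 0 1]

T1 = [1 1/2 0; 0 1 0; 0 0 1]
T2·T1 = [1 1/2 0; 0 3 0; 0 0 1]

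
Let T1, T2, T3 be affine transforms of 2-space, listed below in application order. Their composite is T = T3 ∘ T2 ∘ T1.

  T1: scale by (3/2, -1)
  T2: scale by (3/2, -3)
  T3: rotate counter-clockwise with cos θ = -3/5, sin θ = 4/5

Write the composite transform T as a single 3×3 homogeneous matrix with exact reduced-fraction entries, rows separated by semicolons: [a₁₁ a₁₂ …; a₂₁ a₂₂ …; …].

T = [-27/20 -12/5 0; 9/5 -9/5 0; 0 0 1]

T1 = [3/2 0 0; 0 -1 0; 0 0 1]
T2·T1 = [9/4 0 0; 0 3 0; 0 0 1]
T3·…·T1 = [-27/20 -12/5 0; 9/5 -9/5 0; 0 0 1]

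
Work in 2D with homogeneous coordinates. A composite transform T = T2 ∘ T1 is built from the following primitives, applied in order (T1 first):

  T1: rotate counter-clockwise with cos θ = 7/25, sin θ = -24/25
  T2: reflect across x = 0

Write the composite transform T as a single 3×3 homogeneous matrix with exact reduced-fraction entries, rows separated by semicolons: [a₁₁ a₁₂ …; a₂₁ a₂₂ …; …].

T1 = [7/25 24/25 0; -24/25 7/25 0; 0 0 1]
T2·T1 = [-7/25 -24/25 0; -24/25 7/25 0; 0 0 1]

T = [-7/25 -24/25 0; -24/25 7/25 0; 0 0 1]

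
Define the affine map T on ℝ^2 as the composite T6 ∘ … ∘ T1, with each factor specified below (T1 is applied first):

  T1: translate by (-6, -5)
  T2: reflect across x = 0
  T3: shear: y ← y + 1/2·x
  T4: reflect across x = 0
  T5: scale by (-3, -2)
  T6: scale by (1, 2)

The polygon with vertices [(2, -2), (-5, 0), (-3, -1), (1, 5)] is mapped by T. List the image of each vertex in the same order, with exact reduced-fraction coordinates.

image vertices: (12, 20), (33, -2), (27, 6), (15, -10)

T1 translate by (-6, -5): (2, -2) → (-4, -7); (-5, 0) → (-11, -5); (-3, -1) → (-9, -6); (1, 5) → (-5, 0)
T2 reflect across x = 0: (-4, -7) → (4, -7); (-11, -5) → (11, -5); (-9, -6) → (9, -6); (-5, 0) → (5, 0)
T3 shear: y ← y + 1/2·x: (4, -7) → (4, -5); (11, -5) → (11, 1/2); (9, -6) → (9, -3/2); (5, 0) → (5, 5/2)
T4 reflect across x = 0: (4, -5) → (-4, -5); (11, 1/2) → (-11, 1/2); (9, -3/2) → (-9, -3/2); (5, 5/2) → (-5, 5/2)
T5 scale by (-3, -2): (-4, -5) → (12, 10); (-11, 1/2) → (33, -1); (-9, -3/2) → (27, 3); (-5, 5/2) → (15, -5)
T6 scale by (1, 2): (12, 10) → (12, 20); (33, -1) → (33, -2); (27, 3) → (27, 6); (15, -5) → (15, -10)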